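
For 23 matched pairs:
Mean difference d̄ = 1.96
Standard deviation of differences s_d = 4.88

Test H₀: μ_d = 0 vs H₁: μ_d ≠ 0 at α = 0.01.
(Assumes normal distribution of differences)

Answer: t = 1.9261, fail to reject H₀

Derivation:
df = n - 1 = 22
SE = s_d/√n = 4.88/√23 = 1.0176
t = d̄/SE = 1.96/1.0176 = 1.9261
Critical value: t_{0.005,22} = ±2.819
p-value ≈ 0.0671
Decision: fail to reject H₀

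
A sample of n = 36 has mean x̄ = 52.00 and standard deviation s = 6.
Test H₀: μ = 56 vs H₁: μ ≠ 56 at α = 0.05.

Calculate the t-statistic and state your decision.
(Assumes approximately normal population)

Answer: t = -4.0000, reject H₀

Derivation:
df = n - 1 = 35
SE = s/√n = 6/√36 = 1.0000
t = (x̄ - μ₀)/SE = (52.00 - 56)/1.0000 = -4.0000
Critical value: t_{0.025,35} = ±2.030
p-value ≈ 0.0003
Decision: reject H₀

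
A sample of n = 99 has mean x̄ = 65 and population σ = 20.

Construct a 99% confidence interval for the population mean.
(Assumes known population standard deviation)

Confidence level: 99%, α = 0.01
z_0.005 = 2.576
SE = σ/√n = 20/√99 = 2.0101
Margin of error = 2.576 × 2.0101 = 5.1780
CI: x̄ ± margin = 65 ± 5.1780
CI: (59.8220, 70.1780)

Answer: (59.8220, 70.1780)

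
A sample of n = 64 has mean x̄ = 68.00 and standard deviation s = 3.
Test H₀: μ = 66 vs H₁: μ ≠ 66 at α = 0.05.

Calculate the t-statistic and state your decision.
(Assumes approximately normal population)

df = n - 1 = 63
SE = s/√n = 3/√64 = 0.3750
t = (x̄ - μ₀)/SE = (68.00 - 66)/0.3750 = 5.3333
Critical value: t_{0.025,63} = ±1.998
p-value < 0.0001
Decision: reject H₀

Answer: t = 5.3333, reject H₀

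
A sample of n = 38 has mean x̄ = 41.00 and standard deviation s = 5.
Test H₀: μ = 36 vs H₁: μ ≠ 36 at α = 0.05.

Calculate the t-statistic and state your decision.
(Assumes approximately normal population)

df = n - 1 = 37
SE = s/√n = 5/√38 = 0.8111
t = (x̄ - μ₀)/SE = (41.00 - 36)/0.8111 = 6.1645
Critical value: t_{0.025,37} = ±2.026
p-value < 0.0001
Decision: reject H₀

Answer: t = 6.1645, reject H₀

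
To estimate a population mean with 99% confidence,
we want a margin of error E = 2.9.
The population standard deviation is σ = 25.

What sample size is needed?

Answer: n = 494

Derivation:
z_0.005 = 2.576
n = (z×σ/E)² = (2.576×25/2.9)²
n = 493.1463
Round up: n = 494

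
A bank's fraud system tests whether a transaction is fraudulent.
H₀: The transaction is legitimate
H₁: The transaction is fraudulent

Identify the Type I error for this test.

Answer: Blocking a legitimate transaction as fraud

Derivation:
A Type I error (probability α) occurs when we reject a true H₀.
A Type II error (probability β) occurs when we fail to reject a false H₀.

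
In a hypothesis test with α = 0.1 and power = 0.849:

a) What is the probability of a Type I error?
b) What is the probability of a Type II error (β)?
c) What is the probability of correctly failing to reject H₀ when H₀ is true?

a) Type I error probability = α = 0.1
b) Power = P(reject H₀ | H₁ true) = 1 - β = 0.849, so Type II error probability = β = 1 - Power = 0.151
c) P(fail to reject H₀ | H₀ true) = 1 - α = 0.9

Answer: a) 0.1, b) 0.151, c) 0.9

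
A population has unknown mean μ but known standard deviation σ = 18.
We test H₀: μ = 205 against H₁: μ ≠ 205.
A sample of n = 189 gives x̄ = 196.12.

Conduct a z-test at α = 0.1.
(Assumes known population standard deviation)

Standard error: SE = σ/√n = 18/√189 = 1.3093
z-statistic: z = (x̄ - μ₀)/SE = (196.12 - 205)/1.3093 = -6.7823
Critical value: ±1.645
p-value < 0.0001
Decision: reject H₀

Answer: z = -6.7823, reject H₀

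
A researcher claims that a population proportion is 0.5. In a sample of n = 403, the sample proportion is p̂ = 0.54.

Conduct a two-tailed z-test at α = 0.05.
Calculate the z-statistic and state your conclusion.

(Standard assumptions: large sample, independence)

Answer: z = 1.6060, fail to reject H₀

Derivation:
H₀: p = 0.5, H₁: p ≠ 0.5
Standard error: SE = √(p₀(1-p₀)/n) = √(0.5×0.5/403) = 0.024907
z-statistic: z = (p̂ - p₀)/SE = (0.54 - 0.5)/0.024907 = 1.6060
Critical value: z_0.025 = ±1.960
p-value = 0.1083
Decision: fail to reject H₀ at α = 0.05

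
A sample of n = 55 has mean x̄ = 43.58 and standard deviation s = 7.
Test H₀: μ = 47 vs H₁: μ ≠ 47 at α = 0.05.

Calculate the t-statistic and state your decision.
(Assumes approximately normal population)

Answer: t = -3.6233, reject H₀

Derivation:
df = n - 1 = 54
SE = s/√n = 7/√55 = 0.9439
t = (x̄ - μ₀)/SE = (43.58 - 47)/0.9439 = -3.6233
Critical value: t_{0.025,54} = ±2.005
p-value ≈ 0.0006
Decision: reject H₀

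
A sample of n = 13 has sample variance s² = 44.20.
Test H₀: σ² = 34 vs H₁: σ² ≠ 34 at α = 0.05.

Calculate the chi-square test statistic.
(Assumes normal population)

df = n - 1 = 12
χ² = (n-1)s²/σ₀² = 12×44.20/34 = 15.6000
Critical values: χ²_{0.975,12} = 4.404, χ²_{0.025,12} = 23.337
Rejection region: χ² < 4.404 or χ² > 23.337
Decision: fail to reject H₀

Answer: χ² = 15.6000, fail to reject H₀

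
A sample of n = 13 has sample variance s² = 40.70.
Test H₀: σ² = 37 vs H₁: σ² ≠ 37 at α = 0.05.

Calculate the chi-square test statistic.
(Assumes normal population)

Answer: χ² = 13.2000, fail to reject H₀

Derivation:
df = n - 1 = 12
χ² = (n-1)s²/σ₀² = 12×40.70/37 = 13.2000
Critical values: χ²_{0.975,12} = 4.404, χ²_{0.025,12} = 23.337
Rejection region: χ² < 4.404 or χ² > 23.337
Decision: fail to reject H₀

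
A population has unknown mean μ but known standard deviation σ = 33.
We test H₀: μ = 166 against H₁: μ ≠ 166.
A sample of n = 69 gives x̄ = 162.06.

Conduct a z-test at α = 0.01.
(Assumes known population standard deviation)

Answer: z = -0.9918, fail to reject H₀

Derivation:
Standard error: SE = σ/√n = 33/√69 = 3.9727
z-statistic: z = (x̄ - μ₀)/SE = (162.06 - 166)/3.9727 = -0.9918
Critical value: ±2.576
p-value = 0.3213
Decision: fail to reject H₀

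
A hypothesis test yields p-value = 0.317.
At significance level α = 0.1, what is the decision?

Compare p-value to α:
0.317 ≥ 0.1
Decision: fail to reject H₀

Answer: fail to reject H₀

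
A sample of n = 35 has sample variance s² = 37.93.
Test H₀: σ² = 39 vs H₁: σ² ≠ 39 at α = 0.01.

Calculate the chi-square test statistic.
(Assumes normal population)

df = n - 1 = 34
χ² = (n-1)s²/σ₀² = 34×37.93/39 = 33.0672
Critical values: χ²_{0.995,34} = 16.501, χ²_{0.005,34} = 58.964
Rejection region: χ² < 16.501 or χ² > 58.964
Decision: fail to reject H₀

Answer: χ² = 33.0672, fail to reject H₀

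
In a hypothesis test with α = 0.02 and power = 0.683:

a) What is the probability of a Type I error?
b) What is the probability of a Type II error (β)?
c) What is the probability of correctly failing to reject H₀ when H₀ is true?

a) Type I error probability = α = 0.02
b) Power = P(reject H₀ | H₁ true) = 1 - β = 0.683, so Type II error probability = β = 1 - Power = 0.317
c) P(fail to reject H₀ | H₀ true) = 1 - α = 0.98

Answer: a) 0.02, b) 0.317, c) 0.98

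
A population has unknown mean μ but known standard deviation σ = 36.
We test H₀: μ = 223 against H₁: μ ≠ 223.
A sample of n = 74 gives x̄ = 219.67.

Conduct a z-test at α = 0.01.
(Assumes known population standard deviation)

Answer: z = -0.7957, fail to reject H₀

Derivation:
Standard error: SE = σ/√n = 36/√74 = 4.1849
z-statistic: z = (x̄ - μ₀)/SE = (219.67 - 223)/4.1849 = -0.7957
Critical value: ±2.576
p-value = 0.4262
Decision: fail to reject H₀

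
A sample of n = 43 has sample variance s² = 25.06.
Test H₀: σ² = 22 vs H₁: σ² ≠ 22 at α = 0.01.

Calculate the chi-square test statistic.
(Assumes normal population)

df = n - 1 = 42
χ² = (n-1)s²/σ₀² = 42×25.06/22 = 47.8418
Critical values: χ²_{0.995,42} = 22.138, χ²_{0.005,42} = 69.336
Rejection region: χ² < 22.138 or χ² > 69.336
Decision: fail to reject H₀

Answer: χ² = 47.8418, fail to reject H₀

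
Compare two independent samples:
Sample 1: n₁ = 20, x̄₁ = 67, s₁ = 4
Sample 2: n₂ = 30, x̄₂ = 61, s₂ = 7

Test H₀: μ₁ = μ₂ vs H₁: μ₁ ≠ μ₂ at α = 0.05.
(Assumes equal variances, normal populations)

Pooled variance: s²_p = [19×4² + 29×7²]/(48) = 35.9375
s_p = 5.9948
SE = s_p×√(1/n₁ + 1/n₂) = 5.9948×√(1/20 + 1/30) = 1.7305
t = (x̄₁ - x̄₂)/SE = (67 - 61)/1.7305 = 3.4672
df = 48, t-critical = ±2.011
Decision: reject H₀

Answer: t = 3.4672, reject H₀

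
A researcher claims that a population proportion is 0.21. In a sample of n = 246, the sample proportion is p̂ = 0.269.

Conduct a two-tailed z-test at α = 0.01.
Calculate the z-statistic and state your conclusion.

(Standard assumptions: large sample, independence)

Answer: z = 2.2719, fail to reject H₀

Derivation:
H₀: p = 0.21, H₁: p ≠ 0.21
Standard error: SE = √(p₀(1-p₀)/n) = √(0.21×0.79/246) = 0.025969
z-statistic: z = (p̂ - p₀)/SE = (0.269 - 0.21)/0.025969 = 2.2719
Critical value: z_0.005 = ±2.576
p-value = 0.0231
Decision: fail to reject H₀ at α = 0.01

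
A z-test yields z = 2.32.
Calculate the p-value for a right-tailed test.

For z = 2.32:
p = P(Z > 2.32) = 1 - Φ(2.32) = 0.0102

Answer: p-value ≈ 0.0102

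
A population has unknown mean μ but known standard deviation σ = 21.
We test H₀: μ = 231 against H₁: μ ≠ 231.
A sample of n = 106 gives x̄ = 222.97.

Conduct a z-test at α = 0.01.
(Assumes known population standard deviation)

Standard error: SE = σ/√n = 21/√106 = 2.0397
z-statistic: z = (x̄ - μ₀)/SE = (222.97 - 231)/2.0397 = -3.9369
Critical value: ±2.576
p-value = 0.0001
Decision: reject H₀

Answer: z = -3.9369, reject H₀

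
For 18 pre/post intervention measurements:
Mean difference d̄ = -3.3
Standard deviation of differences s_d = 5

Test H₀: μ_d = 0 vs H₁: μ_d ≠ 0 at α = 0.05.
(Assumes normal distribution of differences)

df = n - 1 = 17
SE = s_d/√n = 5/√18 = 1.1785
t = d̄/SE = -3.3/1.1785 = -2.8002
Critical value: t_{0.025,17} = ±2.110
p-value ≈ 0.0123
Decision: reject H₀

Answer: t = -2.8002, reject H₀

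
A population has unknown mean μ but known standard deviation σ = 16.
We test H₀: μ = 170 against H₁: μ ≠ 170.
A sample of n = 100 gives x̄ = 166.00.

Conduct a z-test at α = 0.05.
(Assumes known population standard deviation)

Standard error: SE = σ/√n = 16/√100 = 1.6000
z-statistic: z = (x̄ - μ₀)/SE = (166.00 - 170)/1.6000 = -2.5000
Critical value: ±1.960
p-value = 0.0124
Decision: reject H₀

Answer: z = -2.5000, reject H₀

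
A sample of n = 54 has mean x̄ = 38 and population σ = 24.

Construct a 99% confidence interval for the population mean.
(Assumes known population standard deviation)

Confidence level: 99%, α = 0.01
z_0.005 = 2.576
SE = σ/√n = 24/√54 = 3.2660
Margin of error = 2.576 × 3.2660 = 8.4132
CI: x̄ ± margin = 38 ± 8.4132
CI: (29.5868, 46.4132)

Answer: (29.5868, 46.4132)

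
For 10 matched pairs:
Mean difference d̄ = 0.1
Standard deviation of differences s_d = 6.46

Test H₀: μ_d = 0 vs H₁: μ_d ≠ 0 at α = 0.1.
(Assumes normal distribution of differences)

df = n - 1 = 9
SE = s_d/√n = 6.46/√10 = 2.0428
t = d̄/SE = 0.1/2.0428 = 0.0490
Critical value: t_{0.05,9} = ±1.833
p-value ≈ 0.9620
Decision: fail to reject H₀

Answer: t = 0.0490, fail to reject H₀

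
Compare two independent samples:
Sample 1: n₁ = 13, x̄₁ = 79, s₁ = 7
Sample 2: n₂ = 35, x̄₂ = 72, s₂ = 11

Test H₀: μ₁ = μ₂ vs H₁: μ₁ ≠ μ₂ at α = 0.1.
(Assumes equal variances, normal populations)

Answer: t = 2.1317, reject H₀

Derivation:
Pooled variance: s²_p = [12×7² + 34×11²]/(46) = 102.2174
s_p = 10.1103
SE = s_p×√(1/n₁ + 1/n₂) = 10.1103×√(1/13 + 1/35) = 3.2838
t = (x̄₁ - x̄₂)/SE = (79 - 72)/3.2838 = 2.1317
df = 46, t-critical = ±1.679
Decision: reject H₀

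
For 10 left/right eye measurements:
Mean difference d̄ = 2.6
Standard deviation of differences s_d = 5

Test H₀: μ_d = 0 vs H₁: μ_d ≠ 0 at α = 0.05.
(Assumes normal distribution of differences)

Answer: t = 1.6444, fail to reject H₀

Derivation:
df = n - 1 = 9
SE = s_d/√n = 5/√10 = 1.5811
t = d̄/SE = 2.6/1.5811 = 1.6444
Critical value: t_{0.025,9} = ±2.262
p-value ≈ 0.1345
Decision: fail to reject H₀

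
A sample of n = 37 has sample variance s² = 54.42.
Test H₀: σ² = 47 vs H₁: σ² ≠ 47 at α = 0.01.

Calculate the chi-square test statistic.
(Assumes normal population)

df = n - 1 = 36
χ² = (n-1)s²/σ₀² = 36×54.42/47 = 41.6834
Critical values: χ²_{0.995,36} = 17.887, χ²_{0.005,36} = 61.581
Rejection region: χ² < 17.887 or χ² > 61.581
Decision: fail to reject H₀

Answer: χ² = 41.6834, fail to reject H₀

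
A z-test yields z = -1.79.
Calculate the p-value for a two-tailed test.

Answer: p-value ≈ 0.0735

Derivation:
For z = -1.79:
p = 2×P(Z > |-1.79|) = 2×(1 - Φ(1.79)) = 0.0735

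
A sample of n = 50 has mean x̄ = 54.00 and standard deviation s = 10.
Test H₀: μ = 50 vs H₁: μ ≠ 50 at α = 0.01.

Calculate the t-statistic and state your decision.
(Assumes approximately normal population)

Answer: t = 2.8285, reject H₀

Derivation:
df = n - 1 = 49
SE = s/√n = 10/√50 = 1.4142
t = (x̄ - μ₀)/SE = (54.00 - 50)/1.4142 = 2.8285
Critical value: t_{0.005,49} = ±2.680
p-value ≈ 0.0068
Decision: reject H₀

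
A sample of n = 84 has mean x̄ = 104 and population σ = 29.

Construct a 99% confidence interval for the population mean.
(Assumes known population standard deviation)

Answer: (95.8490, 112.1510)

Derivation:
Confidence level: 99%, α = 0.01
z_0.005 = 2.576
SE = σ/√n = 29/√84 = 3.1642
Margin of error = 2.576 × 3.1642 = 8.1510
CI: x̄ ± margin = 104 ± 8.1510
CI: (95.8490, 112.1510)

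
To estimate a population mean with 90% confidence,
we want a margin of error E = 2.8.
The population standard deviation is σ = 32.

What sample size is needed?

z_0.05 = 1.645
n = (z×σ/E)² = (1.645×32/2.8)²
n = 353.4400
Round up: n = 354

Answer: n = 354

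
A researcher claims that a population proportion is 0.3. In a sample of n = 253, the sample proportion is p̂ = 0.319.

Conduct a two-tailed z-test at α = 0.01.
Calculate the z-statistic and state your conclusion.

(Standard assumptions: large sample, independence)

Answer: z = 0.6595, fail to reject H₀

Derivation:
H₀: p = 0.3, H₁: p ≠ 0.3
Standard error: SE = √(p₀(1-p₀)/n) = √(0.3×0.7/253) = 0.028810
z-statistic: z = (p̂ - p₀)/SE = (0.319 - 0.3)/0.028810 = 0.6595
Critical value: z_0.005 = ±2.576
p-value = 0.5096
Decision: fail to reject H₀ at α = 0.01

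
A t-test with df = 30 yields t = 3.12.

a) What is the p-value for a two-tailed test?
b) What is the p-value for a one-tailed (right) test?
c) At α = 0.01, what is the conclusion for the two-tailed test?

Using t-distribution with df = 30:
a) Two-tailed: p = 2×P(T > 3.12) = 0.0040
b) One-tailed: p = P(T > 3.12) = 0.0020
c) 0.0040 < 0.01, reject H₀

Answer: a) 0.0040, b) 0.0020, c) reject H₀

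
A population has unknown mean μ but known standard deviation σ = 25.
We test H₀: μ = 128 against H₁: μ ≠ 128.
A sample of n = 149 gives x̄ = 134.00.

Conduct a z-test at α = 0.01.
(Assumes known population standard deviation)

Standard error: SE = σ/√n = 25/√149 = 2.0481
z-statistic: z = (x̄ - μ₀)/SE = (134.00 - 128)/2.0481 = 2.9295
Critical value: ±2.576
p-value = 0.0034
Decision: reject H₀

Answer: z = 2.9295, reject H₀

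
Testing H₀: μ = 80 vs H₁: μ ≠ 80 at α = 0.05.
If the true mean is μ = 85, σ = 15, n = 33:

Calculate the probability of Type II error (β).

SE = σ/√n = 15/√33 = 2.6112
Critical values: μ₀ ± z_0.025×SE = 80 ± 1.960×2.6112
Acceptance region: (74.8820, 85.1180)
Under H₁ (μ = 85): z_high = (85.1180 - 85)/2.6112 = 0.0452, z_low = (74.8820 - 85)/2.6112 = -3.8748
β = P(not reject | H₁) = Φ(0.0452) - Φ(-3.8748) ≈ 0.5180

Answer: β ≈ 0.5180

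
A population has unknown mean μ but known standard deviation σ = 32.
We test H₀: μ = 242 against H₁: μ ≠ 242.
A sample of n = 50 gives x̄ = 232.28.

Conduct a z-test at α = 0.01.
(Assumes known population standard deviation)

Answer: z = -2.1478, fail to reject H₀

Derivation:
Standard error: SE = σ/√n = 32/√50 = 4.5255
z-statistic: z = (x̄ - μ₀)/SE = (232.28 - 242)/4.5255 = -2.1478
Critical value: ±2.576
p-value = 0.0317
Decision: fail to reject H₀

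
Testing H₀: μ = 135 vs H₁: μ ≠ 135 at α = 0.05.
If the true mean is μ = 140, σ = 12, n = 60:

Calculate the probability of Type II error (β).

SE = σ/√n = 12/√60 = 1.5492
Critical values: μ₀ ± z_0.025×SE = 135 ± 1.960×1.5492
Acceptance region: (131.9636, 138.0364)
Under H₁ (μ = 140): z_high = (138.0364 - 140)/1.5492 = -1.2675, z_low = (131.9636 - 140)/1.5492 = -5.1875
β = P(not reject | H₁) = Φ(-1.2675) - Φ(-5.1875) ≈ 0.1025

Answer: β ≈ 0.1025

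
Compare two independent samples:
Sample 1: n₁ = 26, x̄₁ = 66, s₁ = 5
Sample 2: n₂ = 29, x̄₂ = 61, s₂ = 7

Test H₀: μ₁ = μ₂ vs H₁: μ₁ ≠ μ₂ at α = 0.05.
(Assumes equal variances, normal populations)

Pooled variance: s²_p = [25×5² + 28×7²]/(53) = 37.6792
s_p = 6.1383
SE = s_p×√(1/n₁ + 1/n₂) = 6.1383×√(1/26 + 1/29) = 1.6578
t = (x̄₁ - x̄₂)/SE = (66 - 61)/1.6578 = 3.0160
df = 53, t-critical = ±2.006
Decision: reject H₀

Answer: t = 3.0160, reject H₀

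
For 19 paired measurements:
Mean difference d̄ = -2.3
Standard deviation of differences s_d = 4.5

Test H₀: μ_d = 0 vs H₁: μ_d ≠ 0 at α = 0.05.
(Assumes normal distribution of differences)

Answer: t = -2.2278, reject H₀

Derivation:
df = n - 1 = 18
SE = s_d/√n = 4.5/√19 = 1.0324
t = d̄/SE = -2.3/1.0324 = -2.2278
Critical value: t_{0.025,18} = ±2.101
p-value ≈ 0.0389
Decision: reject H₀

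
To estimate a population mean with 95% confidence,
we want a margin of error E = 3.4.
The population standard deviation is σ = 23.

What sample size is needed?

Answer: n = 176

Derivation:
z_0.025 = 1.960
n = (z×σ/E)² = (1.960×23/3.4)²
n = 175.7964
Round up: n = 176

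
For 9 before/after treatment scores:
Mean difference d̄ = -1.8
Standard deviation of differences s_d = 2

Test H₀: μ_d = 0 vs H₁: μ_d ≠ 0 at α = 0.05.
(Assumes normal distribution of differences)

df = n - 1 = 8
SE = s_d/√n = 2/√9 = 0.6667
t = d̄/SE = -1.8/0.6667 = -2.6999
Critical value: t_{0.025,8} = ±2.306
p-value ≈ 0.0271
Decision: reject H₀

Answer: t = -2.6999, reject H₀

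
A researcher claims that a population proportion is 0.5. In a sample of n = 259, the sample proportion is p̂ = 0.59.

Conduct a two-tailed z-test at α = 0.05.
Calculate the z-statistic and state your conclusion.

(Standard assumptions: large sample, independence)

Answer: z = 2.8969, reject H₀

Derivation:
H₀: p = 0.5, H₁: p ≠ 0.5
Standard error: SE = √(p₀(1-p₀)/n) = √(0.5×0.5/259) = 0.031068
z-statistic: z = (p̂ - p₀)/SE = (0.59 - 0.5)/0.031068 = 2.8969
Critical value: z_0.025 = ±1.960
p-value = 0.0038
Decision: reject H₀ at α = 0.05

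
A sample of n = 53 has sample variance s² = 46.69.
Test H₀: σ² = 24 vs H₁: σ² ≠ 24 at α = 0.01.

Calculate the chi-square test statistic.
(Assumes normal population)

df = n - 1 = 52
χ² = (n-1)s²/σ₀² = 52×46.69/24 = 101.1617
Critical values: χ²_{0.995,52} = 29.481, χ²_{0.005,52} = 82.001
Rejection region: χ² < 29.481 or χ² > 82.001
Decision: reject H₀

Answer: χ² = 101.1617, reject H₀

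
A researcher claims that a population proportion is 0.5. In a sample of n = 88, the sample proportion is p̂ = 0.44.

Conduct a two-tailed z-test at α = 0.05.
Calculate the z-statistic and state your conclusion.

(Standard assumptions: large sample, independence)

Answer: z = -1.1257, fail to reject H₀

Derivation:
H₀: p = 0.5, H₁: p ≠ 0.5
Standard error: SE = √(p₀(1-p₀)/n) = √(0.5×0.5/88) = 0.053300
z-statistic: z = (p̂ - p₀)/SE = (0.44 - 0.5)/0.053300 = -1.1257
Critical value: z_0.025 = ±1.960
p-value = 0.2603
Decision: fail to reject H₀ at α = 0.05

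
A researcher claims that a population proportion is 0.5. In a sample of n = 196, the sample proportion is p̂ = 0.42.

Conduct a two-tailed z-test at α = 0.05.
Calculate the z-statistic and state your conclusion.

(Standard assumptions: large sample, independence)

Answer: z = -2.2400, reject H₀

Derivation:
H₀: p = 0.5, H₁: p ≠ 0.5
Standard error: SE = √(p₀(1-p₀)/n) = √(0.5×0.5/196) = 0.035714
z-statistic: z = (p̂ - p₀)/SE = (0.42 - 0.5)/0.035714 = -2.2400
Critical value: z_0.025 = ±1.960
p-value = 0.0251
Decision: reject H₀ at α = 0.05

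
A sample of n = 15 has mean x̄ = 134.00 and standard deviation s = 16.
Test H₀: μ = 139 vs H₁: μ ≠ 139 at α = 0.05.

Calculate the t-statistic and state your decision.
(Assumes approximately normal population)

df = n - 1 = 14
SE = s/√n = 16/√15 = 4.1312
t = (x̄ - μ₀)/SE = (134.00 - 139)/4.1312 = -1.2103
Critical value: t_{0.025,14} = ±2.145
p-value ≈ 0.2462
Decision: fail to reject H₀

Answer: t = -1.2103, fail to reject H₀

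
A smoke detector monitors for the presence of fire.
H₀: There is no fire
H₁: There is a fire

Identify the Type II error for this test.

A Type I error (probability α) occurs when we reject a true H₀.
A Type II error (probability β) occurs when we fail to reject a false H₀.

Answer: The alarm fails to sound when there actually is a fire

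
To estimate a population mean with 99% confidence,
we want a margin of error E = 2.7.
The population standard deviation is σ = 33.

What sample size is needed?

Answer: n = 992

Derivation:
z_0.005 = 2.576
n = (z×σ/E)² = (2.576×33/2.7)²
n = 991.2702
Round up: n = 992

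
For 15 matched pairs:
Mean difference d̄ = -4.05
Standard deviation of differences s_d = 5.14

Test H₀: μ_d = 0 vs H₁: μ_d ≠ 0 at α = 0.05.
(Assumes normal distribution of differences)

Answer: t = -3.0518, reject H₀

Derivation:
df = n - 1 = 14
SE = s_d/√n = 5.14/√15 = 1.3271
t = d̄/SE = -4.05/1.3271 = -3.0518
Critical value: t_{0.025,14} = ±2.145
p-value ≈ 0.0086
Decision: reject H₀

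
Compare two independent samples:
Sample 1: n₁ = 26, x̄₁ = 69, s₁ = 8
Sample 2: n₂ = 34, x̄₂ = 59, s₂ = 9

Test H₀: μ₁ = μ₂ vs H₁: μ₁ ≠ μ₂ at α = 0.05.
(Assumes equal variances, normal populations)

Answer: t = 4.4719, reject H₀

Derivation:
Pooled variance: s²_p = [25×8² + 33×9²]/(58) = 73.6724
s_p = 8.5833
SE = s_p×√(1/n₁ + 1/n₂) = 8.5833×√(1/26 + 1/34) = 2.2362
t = (x̄₁ - x̄₂)/SE = (69 - 59)/2.2362 = 4.4719
df = 58, t-critical = ±2.002
Decision: reject H₀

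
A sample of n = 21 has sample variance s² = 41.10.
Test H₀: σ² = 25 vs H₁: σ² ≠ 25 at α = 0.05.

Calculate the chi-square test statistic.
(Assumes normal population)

df = n - 1 = 20
χ² = (n-1)s²/σ₀² = 20×41.10/25 = 32.8800
Critical values: χ²_{0.975,20} = 9.591, χ²_{0.025,20} = 34.170
Rejection region: χ² < 9.591 or χ² > 34.170
Decision: fail to reject H₀

Answer: χ² = 32.8800, fail to reject H₀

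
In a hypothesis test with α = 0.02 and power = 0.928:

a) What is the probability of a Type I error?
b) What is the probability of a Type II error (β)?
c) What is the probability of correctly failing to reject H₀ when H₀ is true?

a) Type I error probability = α = 0.02
b) Power = P(reject H₀ | H₁ true) = 1 - β = 0.928, so Type II error probability = β = 1 - Power = 0.072
c) P(fail to reject H₀ | H₀ true) = 1 - α = 0.98

Answer: a) 0.02, b) 0.072, c) 0.98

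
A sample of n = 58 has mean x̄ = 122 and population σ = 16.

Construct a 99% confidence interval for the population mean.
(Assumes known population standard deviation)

Answer: (116.5881, 127.4119)

Derivation:
Confidence level: 99%, α = 0.01
z_0.005 = 2.576
SE = σ/√n = 16/√58 = 2.1009
Margin of error = 2.576 × 2.1009 = 5.4119
CI: x̄ ± margin = 122 ± 5.4119
CI: (116.5881, 127.4119)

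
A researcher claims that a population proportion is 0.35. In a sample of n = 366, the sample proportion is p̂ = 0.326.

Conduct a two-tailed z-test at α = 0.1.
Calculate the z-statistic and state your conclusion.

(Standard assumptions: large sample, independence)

Answer: z = -0.9626, fail to reject H₀

Derivation:
H₀: p = 0.35, H₁: p ≠ 0.35
Standard error: SE = √(p₀(1-p₀)/n) = √(0.35×0.65/366) = 0.024932
z-statistic: z = (p̂ - p₀)/SE = (0.326 - 0.35)/0.024932 = -0.9626
Critical value: z_0.05 = ±1.645
p-value = 0.3357
Decision: fail to reject H₀ at α = 0.1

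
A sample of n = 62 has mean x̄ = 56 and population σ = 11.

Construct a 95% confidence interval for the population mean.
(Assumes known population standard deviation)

Answer: (53.2619, 58.7381)

Derivation:
Confidence level: 95%, α = 0.05
z_0.025 = 1.960
SE = σ/√n = 11/√62 = 1.3970
Margin of error = 1.960 × 1.3970 = 2.7381
CI: x̄ ± margin = 56 ± 2.7381
CI: (53.2619, 58.7381)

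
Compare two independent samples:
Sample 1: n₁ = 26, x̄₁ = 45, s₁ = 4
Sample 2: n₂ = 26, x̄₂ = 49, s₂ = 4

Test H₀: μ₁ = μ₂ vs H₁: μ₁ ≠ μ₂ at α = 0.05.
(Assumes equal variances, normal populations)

Answer: t = -3.6056, reject H₀

Derivation:
Pooled variance: s²_p = [25×4² + 25×4²]/(50) = 16.0000
s_p = 4.0000
SE = s_p×√(1/n₁ + 1/n₂) = 4.0000×√(1/26 + 1/26) = 1.1094
t = (x̄₁ - x̄₂)/SE = (45 - 49)/1.1094 = -3.6056
df = 50, t-critical = ±2.009
Decision: reject H₀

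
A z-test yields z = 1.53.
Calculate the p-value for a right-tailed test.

Answer: p-value ≈ 0.0630

Derivation:
For z = 1.53:
p = P(Z > 1.53) = 1 - Φ(1.53) = 0.0630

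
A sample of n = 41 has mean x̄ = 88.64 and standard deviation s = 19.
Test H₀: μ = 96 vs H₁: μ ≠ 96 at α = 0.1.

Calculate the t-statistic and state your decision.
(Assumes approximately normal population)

Answer: t = -2.4804, reject H₀

Derivation:
df = n - 1 = 40
SE = s/√n = 19/√41 = 2.9673
t = (x̄ - μ₀)/SE = (88.64 - 96)/2.9673 = -2.4804
Critical value: t_{0.05,40} = ±1.684
p-value ≈ 0.0174
Decision: reject H₀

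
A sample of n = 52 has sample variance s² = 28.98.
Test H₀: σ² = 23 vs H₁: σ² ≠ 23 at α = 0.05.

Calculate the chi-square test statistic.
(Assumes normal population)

Answer: χ² = 64.2600, fail to reject H₀

Derivation:
df = n - 1 = 51
χ² = (n-1)s²/σ₀² = 51×28.98/23 = 64.2600
Critical values: χ²_{0.975,51} = 33.162, χ²_{0.025,51} = 72.616
Rejection region: χ² < 33.162 or χ² > 72.616
Decision: fail to reject H₀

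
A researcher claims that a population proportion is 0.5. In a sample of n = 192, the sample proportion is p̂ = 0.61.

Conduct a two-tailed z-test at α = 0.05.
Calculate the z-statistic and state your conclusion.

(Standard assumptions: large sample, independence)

Answer: z = 3.0484, reject H₀

Derivation:
H₀: p = 0.5, H₁: p ≠ 0.5
Standard error: SE = √(p₀(1-p₀)/n) = √(0.5×0.5/192) = 0.036084
z-statistic: z = (p̂ - p₀)/SE = (0.61 - 0.5)/0.036084 = 3.0484
Critical value: z_0.025 = ±1.960
p-value = 0.0023
Decision: reject H₀ at α = 0.05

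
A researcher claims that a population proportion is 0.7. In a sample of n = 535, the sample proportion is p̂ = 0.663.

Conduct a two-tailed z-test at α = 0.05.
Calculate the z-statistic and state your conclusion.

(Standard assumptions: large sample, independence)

H₀: p = 0.7, H₁: p ≠ 0.7
Standard error: SE = √(p₀(1-p₀)/n) = √(0.7×0.3/535) = 0.019812
z-statistic: z = (p̂ - p₀)/SE = (0.663 - 0.7)/0.019812 = -1.8676
Critical value: z_0.025 = ±1.960
p-value = 0.0618
Decision: fail to reject H₀ at α = 0.05

Answer: z = -1.8676, fail to reject H₀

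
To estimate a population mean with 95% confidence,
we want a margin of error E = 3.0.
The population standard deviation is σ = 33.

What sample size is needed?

z_0.025 = 1.960
n = (z×σ/E)² = (1.960×33/3.0)²
n = 464.8336
Round up: n = 465

Answer: n = 465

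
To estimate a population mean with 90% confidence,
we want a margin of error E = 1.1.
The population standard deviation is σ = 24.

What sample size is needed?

Answer: n = 1289

Derivation:
z_0.05 = 1.645
n = (z×σ/E)² = (1.645×24/1.1)²
n = 1288.1574
Round up: n = 1289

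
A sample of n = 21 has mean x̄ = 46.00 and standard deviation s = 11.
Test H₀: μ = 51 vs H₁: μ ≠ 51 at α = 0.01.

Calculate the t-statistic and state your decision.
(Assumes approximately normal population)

df = n - 1 = 20
SE = s/√n = 11/√21 = 2.4004
t = (x̄ - μ₀)/SE = (46.00 - 51)/2.4004 = -2.0830
Critical value: t_{0.005,20} = ±2.845
p-value ≈ 0.0503
Decision: fail to reject H₀

Answer: t = -2.0830, fail to reject H₀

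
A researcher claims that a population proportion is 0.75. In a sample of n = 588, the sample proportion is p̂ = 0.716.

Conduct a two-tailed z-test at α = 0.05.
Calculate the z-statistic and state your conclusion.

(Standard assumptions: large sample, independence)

Answer: z = -1.9040, fail to reject H₀

Derivation:
H₀: p = 0.75, H₁: p ≠ 0.75
Standard error: SE = √(p₀(1-p₀)/n) = √(0.75×0.25/588) = 0.017857
z-statistic: z = (p̂ - p₀)/SE = (0.716 - 0.75)/0.017857 = -1.9040
Critical value: z_0.025 = ±1.960
p-value = 0.0569
Decision: fail to reject H₀ at α = 0.05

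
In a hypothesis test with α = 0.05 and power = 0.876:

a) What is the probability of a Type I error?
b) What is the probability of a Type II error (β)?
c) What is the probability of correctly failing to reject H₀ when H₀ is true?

a) Type I error probability = α = 0.05
b) Power = P(reject H₀ | H₁ true) = 1 - β = 0.876, so Type II error probability = β = 1 - Power = 0.124
c) P(fail to reject H₀ | H₀ true) = 1 - α = 0.95

Answer: a) 0.05, b) 0.124, c) 0.95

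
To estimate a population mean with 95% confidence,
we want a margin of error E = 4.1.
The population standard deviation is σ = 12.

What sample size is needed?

z_0.025 = 1.960
n = (z×σ/E)² = (1.960×12/4.1)²
n = 32.9084
Round up: n = 33

Answer: n = 33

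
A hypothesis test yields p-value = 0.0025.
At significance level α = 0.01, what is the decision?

Answer: reject H₀

Derivation:
Compare p-value to α:
0.0025 < 0.01
Decision: reject H₀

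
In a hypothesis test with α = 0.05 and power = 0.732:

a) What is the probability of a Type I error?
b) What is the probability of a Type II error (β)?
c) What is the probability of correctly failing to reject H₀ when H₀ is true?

Answer: a) 0.05, b) 0.268, c) 0.95

Derivation:
a) Type I error probability = α = 0.05
b) Power = P(reject H₀ | H₁ true) = 1 - β = 0.732, so Type II error probability = β = 1 - Power = 0.268
c) P(fail to reject H₀ | H₀ true) = 1 - α = 0.95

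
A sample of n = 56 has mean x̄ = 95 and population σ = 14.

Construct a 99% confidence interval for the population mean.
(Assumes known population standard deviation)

Answer: (90.1808, 99.8192)

Derivation:
Confidence level: 99%, α = 0.01
z_0.005 = 2.576
SE = σ/√n = 14/√56 = 1.8708
Margin of error = 2.576 × 1.8708 = 4.8192
CI: x̄ ± margin = 95 ± 4.8192
CI: (90.1808, 99.8192)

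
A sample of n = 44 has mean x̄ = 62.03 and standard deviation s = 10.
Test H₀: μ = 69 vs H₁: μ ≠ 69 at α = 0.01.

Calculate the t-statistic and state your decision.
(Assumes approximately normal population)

Answer: t = -4.6232, reject H₀

Derivation:
df = n - 1 = 43
SE = s/√n = 10/√44 = 1.5076
t = (x̄ - μ₀)/SE = (62.03 - 69)/1.5076 = -4.6232
Critical value: t_{0.005,43} = ±2.695
p-value < 0.0001
Decision: reject H₀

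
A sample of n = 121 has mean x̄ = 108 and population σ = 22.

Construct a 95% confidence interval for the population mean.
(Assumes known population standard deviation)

Answer: (104.0800, 111.9200)

Derivation:
Confidence level: 95%, α = 0.05
z_0.025 = 1.960
SE = σ/√n = 22/√121 = 2.0000
Margin of error = 1.960 × 2.0000 = 3.9200
CI: x̄ ± margin = 108 ± 3.9200
CI: (104.0800, 111.9200)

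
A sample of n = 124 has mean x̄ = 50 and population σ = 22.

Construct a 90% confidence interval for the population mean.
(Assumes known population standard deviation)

Confidence level: 90%, α = 0.1
z_0.05 = 1.645
SE = σ/√n = 22/√124 = 1.9757
Margin of error = 1.645 × 1.9757 = 3.2500
CI: x̄ ± margin = 50 ± 3.2500
CI: (46.7500, 53.2500)

Answer: (46.7500, 53.2500)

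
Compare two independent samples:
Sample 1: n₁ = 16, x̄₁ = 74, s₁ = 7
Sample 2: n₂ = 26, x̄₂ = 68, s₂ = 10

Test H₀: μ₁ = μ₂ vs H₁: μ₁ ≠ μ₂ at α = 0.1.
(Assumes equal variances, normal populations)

Answer: t = 2.0997, reject H₀

Derivation:
Pooled variance: s²_p = [15×7² + 25×10²]/(40) = 80.8750
s_p = 8.9931
SE = s_p×√(1/n₁ + 1/n₂) = 8.9931×√(1/16 + 1/26) = 2.8575
t = (x̄₁ - x̄₂)/SE = (74 - 68)/2.8575 = 2.0997
df = 40, t-critical = ±1.684
Decision: reject H₀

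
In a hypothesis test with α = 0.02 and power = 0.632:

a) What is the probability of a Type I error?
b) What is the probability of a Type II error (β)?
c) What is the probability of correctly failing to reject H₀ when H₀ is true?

a) Type I error probability = α = 0.02
b) Power = P(reject H₀ | H₁ true) = 1 - β = 0.632, so Type II error probability = β = 1 - Power = 0.368
c) P(fail to reject H₀ | H₀ true) = 1 - α = 0.98

Answer: a) 0.02, b) 0.368, c) 0.98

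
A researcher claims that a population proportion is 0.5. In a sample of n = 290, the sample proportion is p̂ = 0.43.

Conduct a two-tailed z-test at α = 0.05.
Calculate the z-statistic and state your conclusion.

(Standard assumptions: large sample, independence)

H₀: p = 0.5, H₁: p ≠ 0.5
Standard error: SE = √(p₀(1-p₀)/n) = √(0.5×0.5/290) = 0.029361
z-statistic: z = (p̂ - p₀)/SE = (0.43 - 0.5)/0.029361 = -2.3841
Critical value: z_0.025 = ±1.960
p-value = 0.0171
Decision: reject H₀ at α = 0.05

Answer: z = -2.3841, reject H₀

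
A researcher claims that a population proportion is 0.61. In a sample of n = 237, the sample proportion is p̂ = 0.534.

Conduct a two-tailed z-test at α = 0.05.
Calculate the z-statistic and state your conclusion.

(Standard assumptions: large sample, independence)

Answer: z = -2.3988, reject H₀

Derivation:
H₀: p = 0.61, H₁: p ≠ 0.61
Standard error: SE = √(p₀(1-p₀)/n) = √(0.61×0.39/237) = 0.031683
z-statistic: z = (p̂ - p₀)/SE = (0.534 - 0.61)/0.031683 = -2.3988
Critical value: z_0.025 = ±1.960
p-value = 0.0164
Decision: reject H₀ at α = 0.05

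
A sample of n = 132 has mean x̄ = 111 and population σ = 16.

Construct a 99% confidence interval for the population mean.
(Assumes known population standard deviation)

Confidence level: 99%, α = 0.01
z_0.005 = 2.576
SE = σ/√n = 16/√132 = 1.3926
Margin of error = 2.576 × 1.3926 = 3.5873
CI: x̄ ± margin = 111 ± 3.5873
CI: (107.4127, 114.5873)

Answer: (107.4127, 114.5873)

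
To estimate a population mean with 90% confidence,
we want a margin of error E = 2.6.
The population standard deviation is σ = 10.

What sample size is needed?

Answer: n = 41

Derivation:
z_0.05 = 1.645
n = (z×σ/E)² = (1.645×10/2.6)²
n = 40.0300
Round up: n = 41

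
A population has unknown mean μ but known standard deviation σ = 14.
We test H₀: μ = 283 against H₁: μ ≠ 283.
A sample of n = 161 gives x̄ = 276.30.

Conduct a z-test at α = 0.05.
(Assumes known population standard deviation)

Answer: z = -6.0721, reject H₀

Derivation:
Standard error: SE = σ/√n = 14/√161 = 1.1034
z-statistic: z = (x̄ - μ₀)/SE = (276.30 - 283)/1.1034 = -6.0721
Critical value: ±1.960
p-value < 0.0001
Decision: reject H₀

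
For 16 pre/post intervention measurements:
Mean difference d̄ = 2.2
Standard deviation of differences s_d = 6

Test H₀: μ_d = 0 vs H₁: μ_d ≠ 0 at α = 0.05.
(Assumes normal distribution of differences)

Answer: t = 1.4667, fail to reject H₀

Derivation:
df = n - 1 = 15
SE = s_d/√n = 6/√16 = 1.5000
t = d̄/SE = 2.2/1.5000 = 1.4667
Critical value: t_{0.025,15} = ±2.131
p-value ≈ 0.1631
Decision: fail to reject H₀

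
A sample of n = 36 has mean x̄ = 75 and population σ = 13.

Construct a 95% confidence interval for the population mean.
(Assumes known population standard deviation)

Answer: (70.7533, 79.2467)

Derivation:
Confidence level: 95%, α = 0.05
z_0.025 = 1.960
SE = σ/√n = 13/√36 = 2.1667
Margin of error = 1.960 × 2.1667 = 4.2467
CI: x̄ ± margin = 75 ± 4.2467
CI: (70.7533, 79.2467)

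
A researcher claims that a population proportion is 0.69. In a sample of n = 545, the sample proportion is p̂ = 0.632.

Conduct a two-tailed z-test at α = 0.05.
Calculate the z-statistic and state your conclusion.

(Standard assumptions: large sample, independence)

Answer: z = -2.9277, reject H₀

Derivation:
H₀: p = 0.69, H₁: p ≠ 0.69
Standard error: SE = √(p₀(1-p₀)/n) = √(0.69×0.31/545) = 0.019811
z-statistic: z = (p̂ - p₀)/SE = (0.632 - 0.69)/0.019811 = -2.9277
Critical value: z_0.025 = ±1.960
p-value = 0.0034
Decision: reject H₀ at α = 0.05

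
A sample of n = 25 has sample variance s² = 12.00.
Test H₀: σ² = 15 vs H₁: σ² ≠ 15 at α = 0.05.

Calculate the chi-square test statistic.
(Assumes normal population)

df = n - 1 = 24
χ² = (n-1)s²/σ₀² = 24×12.00/15 = 19.2000
Critical values: χ²_{0.975,24} = 12.401, χ²_{0.025,24} = 39.364
Rejection region: χ² < 12.401 or χ² > 39.364
Decision: fail to reject H₀

Answer: χ² = 19.2000, fail to reject H₀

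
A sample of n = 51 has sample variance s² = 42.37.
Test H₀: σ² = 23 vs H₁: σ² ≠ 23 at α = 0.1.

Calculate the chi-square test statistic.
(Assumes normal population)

df = n - 1 = 50
χ² = (n-1)s²/σ₀² = 50×42.37/23 = 92.1087
Critical values: χ²_{0.95,50} = 34.764, χ²_{0.05,50} = 67.505
Rejection region: χ² < 34.764 or χ² > 67.505
Decision: reject H₀

Answer: χ² = 92.1087, reject H₀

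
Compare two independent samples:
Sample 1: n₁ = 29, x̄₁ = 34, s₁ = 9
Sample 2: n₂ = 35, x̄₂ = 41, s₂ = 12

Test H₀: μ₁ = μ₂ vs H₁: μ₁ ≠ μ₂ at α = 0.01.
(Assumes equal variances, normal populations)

Answer: t = -2.5934, fail to reject H₀

Derivation:
Pooled variance: s²_p = [28×9² + 34×12²]/(62) = 115.5484
s_p = 10.7493
SE = s_p×√(1/n₁ + 1/n₂) = 10.7493×√(1/29 + 1/35) = 2.6992
t = (x̄₁ - x̄₂)/SE = (34 - 41)/2.6992 = -2.5934
df = 62, t-critical = ±2.657
Decision: fail to reject H₀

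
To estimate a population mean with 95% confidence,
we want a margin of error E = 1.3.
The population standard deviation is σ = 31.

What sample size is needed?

Answer: n = 2185

Derivation:
z_0.025 = 1.960
n = (z×σ/E)² = (1.960×31/1.3)²
n = 2184.4838
Round up: n = 2185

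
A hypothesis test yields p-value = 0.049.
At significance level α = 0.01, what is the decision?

Compare p-value to α:
0.049 ≥ 0.01
Decision: fail to reject H₀

Answer: fail to reject H₀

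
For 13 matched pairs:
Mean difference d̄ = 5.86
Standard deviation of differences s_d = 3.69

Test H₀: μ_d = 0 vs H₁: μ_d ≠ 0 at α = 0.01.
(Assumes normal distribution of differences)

df = n - 1 = 12
SE = s_d/√n = 3.69/√13 = 1.0234
t = d̄/SE = 5.86/1.0234 = 5.7260
Critical value: t_{0.005,12} = ±3.055
p-value ≈ 0.0001
Decision: reject H₀

Answer: t = 5.7260, reject H₀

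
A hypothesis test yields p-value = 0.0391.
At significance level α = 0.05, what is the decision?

Answer: reject H₀

Derivation:
Compare p-value to α:
0.0391 < 0.05
Decision: reject H₀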